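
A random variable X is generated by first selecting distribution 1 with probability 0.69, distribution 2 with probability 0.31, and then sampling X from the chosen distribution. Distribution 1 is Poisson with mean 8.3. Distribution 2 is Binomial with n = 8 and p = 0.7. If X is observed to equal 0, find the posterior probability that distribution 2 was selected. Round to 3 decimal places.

Likelihoods P(X=0 | ·): 1: 0.000248517; 2: 6.561e-05.
Posterior ∝ prior × likelihood. Numerator for 2: 0.31·6.561e-05 = 2.03391e-05.
Normalizing constant: 0.69·0.000248517 + 0.31·6.561e-05 = 0.000191816.
P(2 | observation) = 2.03391e-05 / 0.000191816 = 0.106035.

0.106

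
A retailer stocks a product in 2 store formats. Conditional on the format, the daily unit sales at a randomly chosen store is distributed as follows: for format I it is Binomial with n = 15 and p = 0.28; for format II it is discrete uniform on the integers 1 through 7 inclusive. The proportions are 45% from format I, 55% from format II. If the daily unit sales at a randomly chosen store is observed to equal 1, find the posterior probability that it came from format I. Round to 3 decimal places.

Likelihoods P(X=1 | ·): I: 0.0422575; II: 0.142857.
Posterior ∝ prior × likelihood. Numerator for I: 0.45·0.0422575 = 0.0190159.
Normalizing constant: 0.45·0.0422575 + 0.55·0.142857 = 0.0975873.
P(I | observation) = 0.0190159 / 0.0975873 = 0.19486.

0.195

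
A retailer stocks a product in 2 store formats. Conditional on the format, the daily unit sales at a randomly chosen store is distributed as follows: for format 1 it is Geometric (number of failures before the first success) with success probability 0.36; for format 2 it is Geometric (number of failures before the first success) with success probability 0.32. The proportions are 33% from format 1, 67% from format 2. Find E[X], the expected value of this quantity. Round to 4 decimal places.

2.0104

Component means — 1: 1.77778; 2: 2.125.
E[X] = 0.33·1.77778 + 0.67·2.125 = 2.01042.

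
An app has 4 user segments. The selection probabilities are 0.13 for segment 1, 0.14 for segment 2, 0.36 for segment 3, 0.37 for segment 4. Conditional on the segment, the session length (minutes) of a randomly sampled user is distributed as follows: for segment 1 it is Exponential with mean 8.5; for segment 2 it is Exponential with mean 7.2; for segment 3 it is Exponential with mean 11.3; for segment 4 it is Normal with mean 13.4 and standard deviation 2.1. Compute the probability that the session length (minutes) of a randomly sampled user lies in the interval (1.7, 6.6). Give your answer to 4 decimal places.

0.2104

Conditional on each segment, P(1.7 < X < 6.6): 1: 0.358704; 2: 0.389843; 3: 0.302703; 4: 0.000601641.
By total probability, P(1.7 < X < 6.6) = 0.13·0.358704 + 0.14·0.389843 + 0.36·0.302703 + 0.37·0.000601641 = 0.210405.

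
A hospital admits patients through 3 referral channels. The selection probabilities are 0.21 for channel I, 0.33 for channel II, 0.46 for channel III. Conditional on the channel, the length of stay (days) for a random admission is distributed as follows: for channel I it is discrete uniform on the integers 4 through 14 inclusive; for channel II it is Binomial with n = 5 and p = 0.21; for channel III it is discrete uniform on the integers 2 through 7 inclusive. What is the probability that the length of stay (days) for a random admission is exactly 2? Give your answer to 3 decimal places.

Conditional on each channel, P(X = 2): I: 0; II: 0.21743; III: 0.166667.
By total probability, P(X = 2) = 0.21·0 + 0.33·0.21743 + 0.46·0.166667 = 0.148419.

0.148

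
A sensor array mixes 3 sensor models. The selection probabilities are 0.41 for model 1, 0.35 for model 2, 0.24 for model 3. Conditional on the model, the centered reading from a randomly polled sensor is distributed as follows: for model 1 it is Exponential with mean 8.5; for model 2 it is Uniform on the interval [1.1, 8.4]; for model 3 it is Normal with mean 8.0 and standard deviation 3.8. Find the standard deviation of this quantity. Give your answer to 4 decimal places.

Per component, 1: μ=8.5, E[X²]=144.5; 2: μ=4.75, E[X²]=27.0033; 3: μ=8, E[X²]=78.44.
E[X] = 0.41·8.5 + 0.35·4.75 + 0.24·8 = 7.0675.
E[X²] = 0.41·144.5 + 0.35·27.0033 + 0.24·78.44 = 87.5218.
Var(X) = E[X²] − (E[X])² = 87.5218 − 49.9496 = 37.5722.
SD(X) = √37.5722 = 6.12962.

6.1296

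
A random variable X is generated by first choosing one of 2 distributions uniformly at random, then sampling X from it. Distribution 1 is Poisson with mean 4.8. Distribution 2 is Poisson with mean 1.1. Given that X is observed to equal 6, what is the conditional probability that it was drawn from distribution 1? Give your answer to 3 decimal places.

0.994

Likelihoods P(X=6 | ·): 1: 0.139798; 2: 0.00081903.
Posterior ∝ prior × likelihood. Numerator for 1: 0.5·0.139798 = 0.0698991.
Normalizing constant: 0.5·0.139798 + 0.5·0.00081903 = 0.0703086.
P(1 | observation) = 0.0698991 / 0.0703086 = 0.994175.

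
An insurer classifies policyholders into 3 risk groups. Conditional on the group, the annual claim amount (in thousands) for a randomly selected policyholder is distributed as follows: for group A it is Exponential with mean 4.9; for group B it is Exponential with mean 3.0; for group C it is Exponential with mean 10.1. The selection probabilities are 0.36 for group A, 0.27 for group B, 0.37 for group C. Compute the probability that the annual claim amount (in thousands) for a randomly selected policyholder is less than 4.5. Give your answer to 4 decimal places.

Conditional on each group, P(X < 4.5): A: 0.60083; B: 0.77687; C: 0.359525.
By total probability, P(X < 4.5) = 0.36·0.60083 + 0.27·0.77687 + 0.37·0.359525 = 0.559078.

0.5591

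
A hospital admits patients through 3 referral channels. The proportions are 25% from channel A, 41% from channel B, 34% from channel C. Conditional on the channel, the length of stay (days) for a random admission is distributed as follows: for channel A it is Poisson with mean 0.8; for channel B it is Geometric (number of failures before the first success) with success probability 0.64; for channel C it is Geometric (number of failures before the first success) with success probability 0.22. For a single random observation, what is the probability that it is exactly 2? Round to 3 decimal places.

0.115

Conditional on each channel, P(X = 2): A: 0.143785; B: 0.082944; C: 0.133848.
By total probability, P(X = 2) = 0.25·0.143785 + 0.41·0.082944 + 0.34·0.133848 = 0.115462.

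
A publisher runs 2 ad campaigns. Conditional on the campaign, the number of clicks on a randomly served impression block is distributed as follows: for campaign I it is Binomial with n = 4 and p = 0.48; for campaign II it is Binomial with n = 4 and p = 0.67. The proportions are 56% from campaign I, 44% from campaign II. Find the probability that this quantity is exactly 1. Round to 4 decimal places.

0.1936

Conditional on each campaign, P(X = 1): I: 0.269967; II: 0.0963112.
By total probability, P(X = 1) = 0.56·0.269967 + 0.44·0.0963112 = 0.193559.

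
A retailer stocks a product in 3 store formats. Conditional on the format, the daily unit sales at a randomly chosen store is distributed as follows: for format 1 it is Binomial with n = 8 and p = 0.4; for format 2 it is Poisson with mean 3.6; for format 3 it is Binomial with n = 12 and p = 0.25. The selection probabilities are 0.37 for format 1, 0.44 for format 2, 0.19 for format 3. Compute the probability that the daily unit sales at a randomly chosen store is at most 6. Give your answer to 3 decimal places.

Conditional on each format, P(X ≤ 6): 1: 0.99148; 2: 0.926727; 3: 0.985747.
By total probability, P(X ≤ 6) = 0.37·0.99148 + 0.44·0.926727 + 0.19·0.985747 = 0.961899.

0.962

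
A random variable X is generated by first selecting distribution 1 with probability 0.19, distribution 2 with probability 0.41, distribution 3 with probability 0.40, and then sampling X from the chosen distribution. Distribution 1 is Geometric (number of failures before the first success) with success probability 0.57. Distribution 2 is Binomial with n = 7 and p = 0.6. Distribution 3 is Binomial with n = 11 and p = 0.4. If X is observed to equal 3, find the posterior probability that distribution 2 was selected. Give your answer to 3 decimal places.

0.499

Likelihoods P(X=3 | ·): 1: 0.045319; 2: 0.193536; 3: 0.177367.
Posterior ∝ prior × likelihood. Numerator for 2: 0.41·0.193536 = 0.0793498.
Normalizing constant: 0.19·0.045319 + 0.41·0.193536 + 0.4·0.177367 = 0.158907.
P(2 | observation) = 0.0793498 / 0.158907 = 0.499346.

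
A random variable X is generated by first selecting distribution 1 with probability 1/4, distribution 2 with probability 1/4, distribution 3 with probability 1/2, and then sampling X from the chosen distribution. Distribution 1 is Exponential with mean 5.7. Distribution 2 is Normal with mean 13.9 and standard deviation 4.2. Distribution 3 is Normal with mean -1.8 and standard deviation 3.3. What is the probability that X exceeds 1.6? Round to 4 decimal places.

0.5141

Conditional on each component, P(X > 1.6): 1: 0.755254; 2: 0.998297; 3: 0.151434.
By total probability, P(X > 1.6) = 0.25·0.755254 + 0.25·0.998297 + 0.5·0.151434 = 0.514105.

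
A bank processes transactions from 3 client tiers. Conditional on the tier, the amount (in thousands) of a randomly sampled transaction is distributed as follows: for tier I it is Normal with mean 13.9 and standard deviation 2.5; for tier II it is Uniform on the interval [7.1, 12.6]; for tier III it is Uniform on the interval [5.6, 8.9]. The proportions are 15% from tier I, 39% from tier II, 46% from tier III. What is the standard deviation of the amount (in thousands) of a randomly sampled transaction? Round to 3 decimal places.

Per component, I: μ=13.9, E[X²]=199.46; II: μ=9.85, E[X²]=99.5433; III: μ=7.25, E[X²]=53.47.
E[X] = 0.15·13.9 + 0.39·9.85 + 0.46·7.25 = 9.2615.
E[X²] = 0.15·199.46 + 0.39·99.5433 + 0.46·53.47 = 93.3371.
Var(X) = E[X²] − (E[X])² = 93.3371 − 85.7754 = 7.56172.
SD(X) = √7.56172 = 2.74986.

2.750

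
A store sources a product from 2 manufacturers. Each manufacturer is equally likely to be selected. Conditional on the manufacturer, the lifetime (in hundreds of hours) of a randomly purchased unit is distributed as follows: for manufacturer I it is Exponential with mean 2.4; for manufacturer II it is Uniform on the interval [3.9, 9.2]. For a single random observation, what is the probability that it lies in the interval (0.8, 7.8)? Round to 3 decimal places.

Conditional on each manufacturer, P(0.8 < X < 7.8): I: 0.677757; II: 0.735849.
By total probability, P(0.8 < X < 7.8) = 0.5·0.677757 + 0.5·0.735849 = 0.706803.

0.707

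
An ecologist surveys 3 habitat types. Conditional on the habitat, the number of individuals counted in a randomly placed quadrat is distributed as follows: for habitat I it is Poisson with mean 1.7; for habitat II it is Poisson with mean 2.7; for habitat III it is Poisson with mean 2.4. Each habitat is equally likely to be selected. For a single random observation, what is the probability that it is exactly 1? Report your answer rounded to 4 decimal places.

Conditional on each habitat, P(X = 1): I: 0.310562; II: 0.181455; III: 0.217723.
By total probability, P(X = 1) = 0.333333·0.310562 + 0.333333·0.181455 + 0.333333·0.217723 = 0.23658.

0.2366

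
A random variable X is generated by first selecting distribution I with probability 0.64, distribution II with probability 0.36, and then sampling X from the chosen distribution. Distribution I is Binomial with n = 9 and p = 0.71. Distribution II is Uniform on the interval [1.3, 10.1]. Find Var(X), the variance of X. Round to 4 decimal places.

3.6189

Per component, I: μ=6.39, E[X²]=42.6852; II: μ=5.7, E[X²]=38.9433.
E[X] = 0.64·6.39 + 0.36·5.7 = 6.1416.
E[X²] = 0.64·42.6852 + 0.36·38.9433 = 41.3381.
Var(X) = E[X²] − (E[X])² = 41.3381 − 37.7193 = 3.61888.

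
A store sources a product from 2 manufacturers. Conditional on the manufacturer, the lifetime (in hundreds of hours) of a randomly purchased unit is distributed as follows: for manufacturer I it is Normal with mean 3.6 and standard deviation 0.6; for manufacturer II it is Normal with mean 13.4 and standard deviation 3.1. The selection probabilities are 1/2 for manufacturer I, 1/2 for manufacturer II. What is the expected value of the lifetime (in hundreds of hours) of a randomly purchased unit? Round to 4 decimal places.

Component means — I: 3.6; II: 13.4.
E[X] = 0.5·3.6 + 0.5·13.4 = 8.5.

8.5000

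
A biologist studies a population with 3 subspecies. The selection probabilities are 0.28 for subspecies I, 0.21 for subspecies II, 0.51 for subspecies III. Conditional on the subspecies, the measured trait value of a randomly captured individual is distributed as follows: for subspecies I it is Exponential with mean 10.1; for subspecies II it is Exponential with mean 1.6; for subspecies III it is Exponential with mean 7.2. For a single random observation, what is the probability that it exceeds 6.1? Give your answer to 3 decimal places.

0.376

Conditional on each subspecies, P(X > 6.1): I: 0.546642; II: 0.0220929; III: 0.428604.
By total probability, P(X > 6.1) = 0.28·0.546642 + 0.21·0.0220929 + 0.51·0.428604 = 0.376287.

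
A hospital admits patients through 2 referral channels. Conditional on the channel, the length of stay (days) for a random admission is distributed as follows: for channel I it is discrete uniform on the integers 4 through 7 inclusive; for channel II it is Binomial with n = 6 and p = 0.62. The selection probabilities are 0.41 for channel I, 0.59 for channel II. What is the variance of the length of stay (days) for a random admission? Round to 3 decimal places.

2.113

Per component, I: μ=5.5, E[X²]=31.5; II: μ=3.72, E[X²]=15.252.
E[X] = 0.41·5.5 + 0.59·3.72 = 4.4498.
E[X²] = 0.41·31.5 + 0.59·15.252 = 21.9137.
Var(X) = E[X²] − (E[X])² = 21.9137 − 19.8007 = 2.11296.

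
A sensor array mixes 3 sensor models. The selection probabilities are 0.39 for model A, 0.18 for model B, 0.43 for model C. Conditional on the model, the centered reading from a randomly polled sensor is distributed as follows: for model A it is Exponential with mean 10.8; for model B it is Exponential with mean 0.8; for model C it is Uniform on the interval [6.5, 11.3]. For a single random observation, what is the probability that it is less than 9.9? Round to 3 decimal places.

0.719

Conditional on each model, P(X < 9.9): A: 0.60015; B: 0.999996; C: 0.708333.
By total probability, P(X < 9.9) = 0.39·0.60015 + 0.18·0.999996 + 0.43·0.708333 = 0.718641.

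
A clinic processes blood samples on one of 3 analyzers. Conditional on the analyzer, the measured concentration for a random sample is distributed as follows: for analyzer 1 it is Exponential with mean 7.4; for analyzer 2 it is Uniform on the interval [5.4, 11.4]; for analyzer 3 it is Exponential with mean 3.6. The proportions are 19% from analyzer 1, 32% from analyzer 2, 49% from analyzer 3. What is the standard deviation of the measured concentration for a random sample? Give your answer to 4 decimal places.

4.7679

Per component, 1: μ=7.4, E[X²]=109.52; 2: μ=8.4, E[X²]=73.56; 3: μ=3.6, E[X²]=25.92.
E[X] = 0.19·7.4 + 0.32·8.4 + 0.49·3.6 = 5.858.
E[X²] = 0.19·109.52 + 0.32·73.56 + 0.49·25.92 = 57.0488.
Var(X) = E[X²] − (E[X])² = 57.0488 − 34.3162 = 22.7326.
SD(X) = √22.7326 = 4.76788.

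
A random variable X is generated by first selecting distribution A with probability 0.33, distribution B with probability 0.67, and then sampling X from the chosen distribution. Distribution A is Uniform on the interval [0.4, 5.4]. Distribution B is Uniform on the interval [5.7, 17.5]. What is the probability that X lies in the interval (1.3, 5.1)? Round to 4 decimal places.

0.2508

Conditional on each component, P(1.3 < X < 5.1): A: 0.76; B: 0.
By total probability, P(1.3 < X < 5.1) = 0.33·0.76 + 0.67·0 = 0.2508.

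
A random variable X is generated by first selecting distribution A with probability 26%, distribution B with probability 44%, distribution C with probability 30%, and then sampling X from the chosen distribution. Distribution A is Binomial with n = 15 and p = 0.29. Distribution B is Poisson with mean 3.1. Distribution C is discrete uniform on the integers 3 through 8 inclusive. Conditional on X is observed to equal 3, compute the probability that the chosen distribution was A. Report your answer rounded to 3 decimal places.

Likelihoods P(X=3 | ·): A: 0.182098; B: 0.223677; C: 0.166667.
Posterior ∝ prior × likelihood. Numerator for A: 0.26·0.182098 = 0.0473455.
Normalizing constant: 0.26·0.182098 + 0.44·0.223677 + 0.3·0.166667 = 0.195763.
P(A | observation) = 0.0473455 / 0.195763 = 0.241851.

0.242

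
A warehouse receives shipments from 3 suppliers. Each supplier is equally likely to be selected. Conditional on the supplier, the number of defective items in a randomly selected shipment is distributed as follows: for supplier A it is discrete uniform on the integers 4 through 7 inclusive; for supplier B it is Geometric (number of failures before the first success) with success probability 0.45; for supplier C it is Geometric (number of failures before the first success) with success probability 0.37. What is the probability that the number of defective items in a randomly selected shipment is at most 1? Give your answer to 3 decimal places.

0.434

Conditional on each supplier, P(X ≤ 1): A: 0; B: 0.6975; C: 0.6031.
By total probability, P(X ≤ 1) = 0.333333·0 + 0.333333·0.6975 + 0.333333·0.6031 = 0.433533.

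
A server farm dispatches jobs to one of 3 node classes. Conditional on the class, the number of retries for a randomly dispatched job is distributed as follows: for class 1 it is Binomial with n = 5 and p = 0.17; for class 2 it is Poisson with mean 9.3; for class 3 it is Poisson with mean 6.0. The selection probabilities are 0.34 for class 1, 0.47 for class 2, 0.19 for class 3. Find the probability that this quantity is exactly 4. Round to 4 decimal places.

0.0400

Conditional on each class, P(X = 4): 1: 0.00346612; 2: 0.0284959; 3: 0.133853.
By total probability, P(X = 4) = 0.34·0.00346612 + 0.47·0.0284959 + 0.19·0.133853 = 0.0400035.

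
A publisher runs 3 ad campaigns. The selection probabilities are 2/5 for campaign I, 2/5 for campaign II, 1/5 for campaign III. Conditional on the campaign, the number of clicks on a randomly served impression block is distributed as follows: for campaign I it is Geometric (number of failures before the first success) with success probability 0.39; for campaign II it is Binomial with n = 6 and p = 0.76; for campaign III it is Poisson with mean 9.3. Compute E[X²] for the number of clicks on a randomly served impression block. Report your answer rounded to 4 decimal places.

30.4960

For each component E[X²] = Var + (mean)², giving I: 6.45694; II: 21.888; III: 95.79.
Overall E[X²] = 0.4·6.45694 + 0.4·21.888 + 0.2·95.79 = 30.496.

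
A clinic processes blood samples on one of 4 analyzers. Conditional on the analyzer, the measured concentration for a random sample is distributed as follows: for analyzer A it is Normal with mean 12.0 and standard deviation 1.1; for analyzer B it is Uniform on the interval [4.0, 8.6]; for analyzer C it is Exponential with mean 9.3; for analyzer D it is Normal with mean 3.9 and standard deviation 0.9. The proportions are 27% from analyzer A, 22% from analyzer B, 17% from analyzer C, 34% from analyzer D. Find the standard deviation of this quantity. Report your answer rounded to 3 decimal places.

5.141

Per component, A: μ=12, E[X²]=145.21; B: μ=6.3, E[X²]=41.4533; C: μ=9.3, E[X²]=172.98; D: μ=3.9, E[X²]=16.02.
E[X] = 0.27·12 + 0.22·6.3 + 0.17·9.3 + 0.34·3.9 = 7.533.
E[X²] = 0.27·145.21 + 0.22·41.4533 + 0.17·172.98 + 0.34·16.02 = 83.1798.
Var(X) = E[X²] − (E[X])² = 83.1798 − 56.7461 = 26.4337.
SD(X) = √26.4337 = 5.14138.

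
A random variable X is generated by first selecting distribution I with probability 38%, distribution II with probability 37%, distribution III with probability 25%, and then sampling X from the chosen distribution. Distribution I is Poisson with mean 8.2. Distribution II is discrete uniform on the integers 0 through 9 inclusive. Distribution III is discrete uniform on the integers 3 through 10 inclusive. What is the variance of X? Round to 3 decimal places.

10.050

Per component, I: μ=8.2, E[X²]=75.44; II: μ=4.5, E[X²]=28.5; III: μ=6.5, E[X²]=47.5.
E[X] = 0.38·8.2 + 0.37·4.5 + 0.25·6.5 = 6.406.
E[X²] = 0.38·75.44 + 0.37·28.5 + 0.25·47.5 = 51.0872.
Var(X) = E[X²] − (E[X])² = 51.0872 − 41.0368 = 10.0504.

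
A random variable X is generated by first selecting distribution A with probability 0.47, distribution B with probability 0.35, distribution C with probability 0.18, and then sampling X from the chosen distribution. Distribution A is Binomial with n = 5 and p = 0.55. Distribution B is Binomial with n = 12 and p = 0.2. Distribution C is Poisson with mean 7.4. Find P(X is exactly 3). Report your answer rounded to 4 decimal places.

Conditional on each component, P(X = 3): A: 0.336909; B: 0.236223; C: 0.0412824.
By total probability, P(X = 3) = 0.47·0.336909 + 0.35·0.236223 + 0.18·0.0412824 = 0.248456.

0.2485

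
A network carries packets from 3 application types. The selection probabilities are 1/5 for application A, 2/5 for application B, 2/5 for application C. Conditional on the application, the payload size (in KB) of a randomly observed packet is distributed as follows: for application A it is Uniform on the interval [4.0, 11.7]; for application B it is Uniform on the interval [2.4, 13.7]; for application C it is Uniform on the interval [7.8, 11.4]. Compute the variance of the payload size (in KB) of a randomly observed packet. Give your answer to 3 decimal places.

6.309

Per component, A: μ=7.85, E[X²]=66.5633; B: μ=8.05, E[X²]=75.4433; C: μ=9.6, E[X²]=93.24.
E[X] = 0.2·7.85 + 0.4·8.05 + 0.4·9.6 = 8.63.
E[X²] = 0.2·66.5633 + 0.4·75.4433 + 0.4·93.24 = 80.786.
Var(X) = E[X²] − (E[X])² = 80.786 − 74.4769 = 6.3091.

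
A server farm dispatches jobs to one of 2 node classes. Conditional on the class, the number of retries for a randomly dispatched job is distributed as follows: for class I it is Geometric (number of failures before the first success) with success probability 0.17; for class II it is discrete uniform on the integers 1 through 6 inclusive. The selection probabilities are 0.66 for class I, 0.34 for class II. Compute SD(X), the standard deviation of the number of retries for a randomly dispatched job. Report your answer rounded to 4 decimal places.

4.5139

Per component, I: μ=4.88235, E[X²]=52.5571; II: μ=3.5, E[X²]=15.1667.
E[X] = 0.66·4.88235 + 0.34·3.5 = 4.41235.
E[X²] = 0.66·52.5571 + 0.34·15.1667 = 39.8443.
Var(X) = E[X²] − (E[X])² = 39.8443 − 19.4689 = 20.3755.
SD(X) = √20.3755 = 4.51392.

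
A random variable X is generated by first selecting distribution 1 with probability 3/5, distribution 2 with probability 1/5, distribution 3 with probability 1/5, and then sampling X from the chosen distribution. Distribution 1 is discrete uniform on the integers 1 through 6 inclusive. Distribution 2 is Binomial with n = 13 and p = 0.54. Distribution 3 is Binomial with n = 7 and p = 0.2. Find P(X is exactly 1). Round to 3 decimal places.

Conditional on each component, P(X = 1): 1: 0.166667; 2: 0.000630131; 3: 0.367002.
By total probability, P(X = 1) = 0.6·0.166667 + 0.2·0.000630131 + 0.2·0.367002 = 0.173526.

0.174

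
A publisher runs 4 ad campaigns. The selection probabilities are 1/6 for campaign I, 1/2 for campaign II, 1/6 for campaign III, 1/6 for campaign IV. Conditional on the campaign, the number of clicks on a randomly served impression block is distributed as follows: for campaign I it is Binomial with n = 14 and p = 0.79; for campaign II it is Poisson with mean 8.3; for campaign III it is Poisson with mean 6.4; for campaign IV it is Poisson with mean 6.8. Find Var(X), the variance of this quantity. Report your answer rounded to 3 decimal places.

8.972

Per component, I: μ=11.06, E[X²]=124.646; II: μ=8.3, E[X²]=77.19; III: μ=6.4, E[X²]=47.36; IV: μ=6.8, E[X²]=53.04.
E[X] = 0.166667·11.06 + 0.5·8.3 + 0.166667·6.4 + 0.166667·6.8 = 8.19333.
E[X²] = 0.166667·124.646 + 0.5·77.19 + 0.166667·47.36 + 0.166667·53.04 = 76.1027.
Var(X) = E[X²] − (E[X])² = 76.1027 − 67.1307 = 8.97199.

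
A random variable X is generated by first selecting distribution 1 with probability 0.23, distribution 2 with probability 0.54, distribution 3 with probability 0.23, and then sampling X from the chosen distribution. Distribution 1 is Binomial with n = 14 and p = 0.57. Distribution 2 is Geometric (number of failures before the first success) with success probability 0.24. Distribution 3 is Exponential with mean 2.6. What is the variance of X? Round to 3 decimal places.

13.918

Per component, 1: μ=7.98, E[X²]=67.1118; 2: μ=3.16667, E[X²]=23.2222; 3: μ=2.6, E[X²]=13.52.
E[X] = 0.23·7.98 + 0.54·3.16667 + 0.23·2.6 = 4.1434.
E[X²] = 0.23·67.1118 + 0.54·23.2222 + 0.23·13.52 = 31.0853.
Var(X) = E[X²] − (E[X])² = 31.0853 − 17.1678 = 13.9176.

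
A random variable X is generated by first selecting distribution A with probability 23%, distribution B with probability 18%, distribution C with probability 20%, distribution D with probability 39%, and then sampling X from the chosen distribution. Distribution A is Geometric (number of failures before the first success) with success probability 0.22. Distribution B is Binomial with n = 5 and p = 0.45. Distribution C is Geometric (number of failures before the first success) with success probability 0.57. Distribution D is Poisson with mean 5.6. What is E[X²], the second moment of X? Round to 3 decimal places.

22.525

For each component E[X²] = Var + (mean)², giving A: 28.686; B: 6.3; C: 1.89258; D: 36.96.
Overall E[X²] = 0.23·28.686 + 0.18·6.3 + 0.2·1.89258 + 0.39·36.96 = 22.5247.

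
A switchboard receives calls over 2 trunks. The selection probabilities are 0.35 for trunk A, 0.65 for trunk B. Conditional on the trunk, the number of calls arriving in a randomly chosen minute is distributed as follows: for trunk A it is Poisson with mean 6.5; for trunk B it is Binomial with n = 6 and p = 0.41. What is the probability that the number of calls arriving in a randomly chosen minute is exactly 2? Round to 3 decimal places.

Conditional on each trunk, P(X = 2): A: 0.0317602; B: 0.305539.
By total probability, P(X = 2) = 0.35·0.0317602 + 0.65·0.305539 = 0.209717.

0.210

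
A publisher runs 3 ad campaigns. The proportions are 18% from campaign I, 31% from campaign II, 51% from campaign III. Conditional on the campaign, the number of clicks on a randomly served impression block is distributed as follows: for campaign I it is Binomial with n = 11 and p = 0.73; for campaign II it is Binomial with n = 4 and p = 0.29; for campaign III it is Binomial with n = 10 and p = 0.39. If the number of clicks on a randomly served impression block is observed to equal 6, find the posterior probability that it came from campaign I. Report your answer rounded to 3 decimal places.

0.257

Likelihoods P(X=6 | ·): I: 0.100322; II: 0; III: 0.102312.
Posterior ∝ prior × likelihood. Numerator for I: 0.18·0.100322 = 0.018058.
Normalizing constant: 0.18·0.100322 + 0.31·0 + 0.51·0.102312 = 0.0702371.
P(I | observation) = 0.018058 / 0.0702371 = 0.257101.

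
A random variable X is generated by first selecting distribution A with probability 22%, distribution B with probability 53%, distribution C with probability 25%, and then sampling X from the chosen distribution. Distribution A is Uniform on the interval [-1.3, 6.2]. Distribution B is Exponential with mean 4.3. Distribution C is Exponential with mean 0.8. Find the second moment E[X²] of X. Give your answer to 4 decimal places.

For each component E[X²] = Var + (mean)², giving A: 10.69; B: 36.98; C: 1.28.
Overall E[X²] = 0.22·10.69 + 0.53·36.98 + 0.25·1.28 = 22.2712.

22.2712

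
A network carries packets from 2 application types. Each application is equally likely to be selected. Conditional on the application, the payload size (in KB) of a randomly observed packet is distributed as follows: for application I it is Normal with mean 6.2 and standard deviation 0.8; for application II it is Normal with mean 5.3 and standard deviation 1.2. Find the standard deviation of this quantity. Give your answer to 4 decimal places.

1.1147

Per component, I: μ=6.2, E[X²]=39.08; II: μ=5.3, E[X²]=29.53.
E[X] = 0.5·6.2 + 0.5·5.3 = 5.75.
E[X²] = 0.5·39.08 + 0.5·29.53 = 34.305.
Var(X) = E[X²] − (E[X])² = 34.305 − 33.0625 = 1.2425.
SD(X) = √1.2425 = 1.11467.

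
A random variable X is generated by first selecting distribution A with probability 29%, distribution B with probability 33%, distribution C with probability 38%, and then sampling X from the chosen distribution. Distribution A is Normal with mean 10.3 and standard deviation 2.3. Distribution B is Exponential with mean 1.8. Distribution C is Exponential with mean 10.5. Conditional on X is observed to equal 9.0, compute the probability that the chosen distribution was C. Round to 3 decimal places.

Likelihoods f(9.0 | ·): A: 0.147846; B: 0.0037433; C: 0.0404165.
Posterior ∝ prior × likelihood. Numerator for C: 0.38·0.0404165 = 0.0153583.
Normalizing constant: 0.29·0.147846 + 0.33·0.0037433 + 0.38·0.0404165 = 0.0594689.
P(C | observation) = 0.0153583 / 0.0594689 = 0.258257.

0.258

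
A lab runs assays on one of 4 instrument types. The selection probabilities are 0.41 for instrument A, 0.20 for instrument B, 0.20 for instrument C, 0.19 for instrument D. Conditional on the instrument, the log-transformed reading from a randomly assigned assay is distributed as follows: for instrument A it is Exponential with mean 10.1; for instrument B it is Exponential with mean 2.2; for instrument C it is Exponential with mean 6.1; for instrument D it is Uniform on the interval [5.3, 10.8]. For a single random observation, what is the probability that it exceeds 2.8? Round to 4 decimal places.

0.6831

Conditional on each instrument, P(X > 2.8): A: 0.757882; B: 0.280067; C: 0.631905; D: 1.
By total probability, P(X > 2.8) = 0.41·0.757882 + 0.2·0.280067 + 0.2·0.631905 + 0.19·1 = 0.683126.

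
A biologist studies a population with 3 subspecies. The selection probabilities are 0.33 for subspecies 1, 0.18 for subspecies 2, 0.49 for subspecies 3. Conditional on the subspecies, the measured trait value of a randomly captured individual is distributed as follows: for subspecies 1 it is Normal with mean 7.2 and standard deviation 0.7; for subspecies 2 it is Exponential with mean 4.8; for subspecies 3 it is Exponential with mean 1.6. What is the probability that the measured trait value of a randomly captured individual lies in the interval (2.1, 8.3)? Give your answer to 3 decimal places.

0.524

Conditional on each subspecies, P(2.1 < X < 8.3): 1: 0.941958; 2: 0.468216; 3: 0.26356.
By total probability, P(2.1 < X < 8.3) = 0.33·0.941958 + 0.18·0.468216 + 0.49·0.26356 = 0.52427.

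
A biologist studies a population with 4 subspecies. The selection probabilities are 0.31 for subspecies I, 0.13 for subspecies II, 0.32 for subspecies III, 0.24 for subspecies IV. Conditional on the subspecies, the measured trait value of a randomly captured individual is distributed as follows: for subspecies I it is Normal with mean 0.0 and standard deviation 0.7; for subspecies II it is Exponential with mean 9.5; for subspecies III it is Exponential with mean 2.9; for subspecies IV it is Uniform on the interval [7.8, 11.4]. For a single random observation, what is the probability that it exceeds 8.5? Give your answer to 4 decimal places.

Conditional on each subspecies, P(X > 8.5): I: 0; II: 0.408715; III: 0.0533418; IV: 0.805556.
By total probability, P(X > 8.5) = 0.31·0 + 0.13·0.408715 + 0.32·0.0533418 + 0.24·0.805556 = 0.263536.

0.2635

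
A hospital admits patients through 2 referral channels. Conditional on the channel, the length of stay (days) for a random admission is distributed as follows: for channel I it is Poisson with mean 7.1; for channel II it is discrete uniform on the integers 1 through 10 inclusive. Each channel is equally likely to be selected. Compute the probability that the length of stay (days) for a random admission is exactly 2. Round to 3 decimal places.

0.060

Conditional on each channel, P(X = 2): I: 0.0207968; II: 0.1.
By total probability, P(X = 2) = 0.5·0.0207968 + 0.5·0.1 = 0.0603984.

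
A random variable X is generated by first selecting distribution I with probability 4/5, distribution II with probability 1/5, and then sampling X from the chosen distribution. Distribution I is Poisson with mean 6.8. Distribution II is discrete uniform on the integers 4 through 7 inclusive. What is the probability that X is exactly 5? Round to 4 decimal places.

0.1580

Conditional on each component, P(X = 5): I: 0.134946; II: 0.25.
By total probability, P(X = 5) = 0.8·0.134946 + 0.2·0.25 = 0.157957.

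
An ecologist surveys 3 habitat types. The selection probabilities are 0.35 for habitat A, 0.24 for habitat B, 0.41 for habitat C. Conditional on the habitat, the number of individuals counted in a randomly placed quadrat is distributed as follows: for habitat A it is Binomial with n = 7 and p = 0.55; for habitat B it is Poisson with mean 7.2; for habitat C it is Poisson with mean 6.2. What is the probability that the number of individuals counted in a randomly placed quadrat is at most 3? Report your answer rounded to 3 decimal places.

0.209

Conditional on each habitat, P(X ≤ 3): A: 0.391712; B: 0.0719171; C: 0.134229.
By total probability, P(X ≤ 3) = 0.35·0.391712 + 0.24·0.0719171 + 0.41·0.134229 = 0.209393.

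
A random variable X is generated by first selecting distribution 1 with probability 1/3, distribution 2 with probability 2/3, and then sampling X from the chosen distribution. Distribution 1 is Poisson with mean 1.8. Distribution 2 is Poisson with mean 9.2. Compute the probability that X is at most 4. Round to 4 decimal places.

0.3536

Conditional on each component, P(X ≤ 4): 1: 0.963593; 2: 0.0485796.
By total probability, P(X ≤ 4) = 0.333333·0.963593 + 0.666667·0.0485796 = 0.353584.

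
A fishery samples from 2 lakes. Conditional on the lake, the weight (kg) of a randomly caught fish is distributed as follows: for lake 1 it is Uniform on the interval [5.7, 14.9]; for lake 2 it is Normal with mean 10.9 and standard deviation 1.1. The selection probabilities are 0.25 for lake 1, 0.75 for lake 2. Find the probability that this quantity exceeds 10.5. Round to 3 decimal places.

Conditional on each lake, P(X > 10.5): 1: 0.478261; 2: 0.641935.
By total probability, P(X > 10.5) = 0.25·0.478261 + 0.75·0.641935 = 0.601017.

0.601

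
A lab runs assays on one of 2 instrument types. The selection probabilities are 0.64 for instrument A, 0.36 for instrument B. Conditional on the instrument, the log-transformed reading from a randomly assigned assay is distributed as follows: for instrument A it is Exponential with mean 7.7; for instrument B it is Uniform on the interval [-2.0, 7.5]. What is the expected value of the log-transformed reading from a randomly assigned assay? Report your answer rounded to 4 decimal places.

Component means — A: 7.7; B: 2.75.
E[X] = 0.64·7.7 + 0.36·2.75 = 5.918.

5.9180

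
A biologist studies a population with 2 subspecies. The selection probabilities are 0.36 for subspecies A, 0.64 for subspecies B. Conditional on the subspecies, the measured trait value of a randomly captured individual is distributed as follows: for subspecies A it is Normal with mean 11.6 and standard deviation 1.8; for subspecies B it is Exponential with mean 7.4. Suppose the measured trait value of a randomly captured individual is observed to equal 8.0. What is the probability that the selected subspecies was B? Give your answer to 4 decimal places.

0.7310

Likelihoods f(8.0 | ·): A: 0.029995; B: 0.0458417.
Posterior ∝ prior × likelihood. Numerator for B: 0.64·0.0458417 = 0.0293387.
Normalizing constant: 0.36·0.029995 + 0.64·0.0458417 = 0.0401369.
P(B | observation) = 0.0293387 / 0.0401369 = 0.730966.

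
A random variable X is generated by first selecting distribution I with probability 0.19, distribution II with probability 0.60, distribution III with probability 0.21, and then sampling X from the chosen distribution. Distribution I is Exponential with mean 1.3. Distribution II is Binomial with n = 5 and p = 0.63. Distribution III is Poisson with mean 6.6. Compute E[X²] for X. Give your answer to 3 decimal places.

17.829

For each component E[X²] = Var + (mean)², giving I: 3.38; II: 11.088; III: 50.16.
Overall E[X²] = 0.19·3.38 + 0.6·11.088 + 0.21·50.16 = 17.8286.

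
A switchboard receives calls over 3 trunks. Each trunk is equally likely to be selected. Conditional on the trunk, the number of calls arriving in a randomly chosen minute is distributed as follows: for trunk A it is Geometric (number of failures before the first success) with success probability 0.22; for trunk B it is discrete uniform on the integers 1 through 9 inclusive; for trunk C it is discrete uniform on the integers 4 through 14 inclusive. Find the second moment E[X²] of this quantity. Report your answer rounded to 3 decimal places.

50.451

For each component E[X²] = Var + (mean)², giving A: 28.686; B: 31.6667; C: 91.
Overall E[X²] = 0.333333·28.686 + 0.333333·31.6667 + 0.333333·91 = 50.4509.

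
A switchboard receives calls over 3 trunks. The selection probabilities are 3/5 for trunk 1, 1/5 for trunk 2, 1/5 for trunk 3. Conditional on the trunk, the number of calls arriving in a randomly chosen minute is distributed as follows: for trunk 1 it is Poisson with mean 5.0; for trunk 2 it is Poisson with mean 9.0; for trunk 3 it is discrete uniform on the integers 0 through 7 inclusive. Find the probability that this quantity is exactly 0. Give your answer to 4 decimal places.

0.0291

Conditional on each trunk, P(X = 0): 1: 0.00673795; 2: 0.00012341; 3: 0.125.
By total probability, P(X = 0) = 0.6·0.00673795 + 0.2·0.00012341 + 0.2·0.125 = 0.0290675.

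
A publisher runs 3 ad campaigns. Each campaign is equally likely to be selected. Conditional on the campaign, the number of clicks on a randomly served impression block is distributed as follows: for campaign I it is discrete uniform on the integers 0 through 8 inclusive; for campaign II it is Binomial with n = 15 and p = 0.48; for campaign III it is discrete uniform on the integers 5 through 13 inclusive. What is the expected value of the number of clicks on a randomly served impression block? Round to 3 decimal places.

Component means — I: 4; II: 7.2; III: 9.
E[X] = 0.333333·4 + 0.333333·7.2 + 0.333333·9 = 6.73333.

6.733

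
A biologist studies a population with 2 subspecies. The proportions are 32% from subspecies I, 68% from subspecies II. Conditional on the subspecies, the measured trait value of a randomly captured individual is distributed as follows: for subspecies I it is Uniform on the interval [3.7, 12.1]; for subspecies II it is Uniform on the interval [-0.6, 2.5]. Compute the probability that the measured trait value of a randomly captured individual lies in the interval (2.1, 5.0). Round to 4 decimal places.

Conditional on each subspecies, P(2.1 < X < 5.0): I: 0.154762; II: 0.129032.
By total probability, P(2.1 < X < 5.0) = 0.32·0.154762 + 0.68·0.129032 = 0.137266.

0.1373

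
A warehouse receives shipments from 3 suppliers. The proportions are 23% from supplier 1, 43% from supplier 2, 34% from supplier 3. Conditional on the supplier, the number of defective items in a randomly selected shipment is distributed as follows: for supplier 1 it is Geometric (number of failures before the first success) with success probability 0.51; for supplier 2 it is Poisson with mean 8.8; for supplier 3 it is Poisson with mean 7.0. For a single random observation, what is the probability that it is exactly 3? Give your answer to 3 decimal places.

0.039

Conditional on each supplier, P(X = 3): 1: 0.060001; 2: 0.0171201; 3: 0.0521293.
By total probability, P(X = 3) = 0.23·0.060001 + 0.43·0.0171201 + 0.34·0.0521293 = 0.0388858.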